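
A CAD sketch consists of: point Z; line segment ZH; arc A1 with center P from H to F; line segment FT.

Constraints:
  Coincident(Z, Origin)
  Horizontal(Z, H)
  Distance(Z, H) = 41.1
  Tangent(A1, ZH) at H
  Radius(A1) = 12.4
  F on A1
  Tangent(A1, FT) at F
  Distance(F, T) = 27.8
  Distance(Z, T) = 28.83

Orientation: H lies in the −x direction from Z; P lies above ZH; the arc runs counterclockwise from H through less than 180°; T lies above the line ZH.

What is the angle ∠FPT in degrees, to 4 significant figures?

65.96°

Z is at the origin; ZH is horizontal with |ZH| = 41.1 and H on the −x side, so H = (-41.10, 0.000). A1 meets ZH tangentially, so PH is at right angles to ZH, so P = H + (0, 12.4) = (-41.10, 12.40). Since PF ⟂ FT (tangency), |PT| = √(12.4² + 27.8²) = 30.44 regardless of where F sits on A1. So T lies on both circle(Z, 28.83) and circle(P, 30.44); the above-ZH intersection is T = (-13.59, 25.43). F is the foot of the tangent from T: F = (-31.69, 4.327).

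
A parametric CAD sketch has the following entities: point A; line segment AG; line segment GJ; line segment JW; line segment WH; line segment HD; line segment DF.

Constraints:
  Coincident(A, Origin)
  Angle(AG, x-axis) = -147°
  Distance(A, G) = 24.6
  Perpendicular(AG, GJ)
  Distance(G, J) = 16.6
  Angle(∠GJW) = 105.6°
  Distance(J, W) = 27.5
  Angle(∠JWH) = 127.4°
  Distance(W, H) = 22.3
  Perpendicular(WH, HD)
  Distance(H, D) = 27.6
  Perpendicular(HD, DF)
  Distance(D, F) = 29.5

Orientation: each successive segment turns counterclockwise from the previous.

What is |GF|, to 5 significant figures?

7.5196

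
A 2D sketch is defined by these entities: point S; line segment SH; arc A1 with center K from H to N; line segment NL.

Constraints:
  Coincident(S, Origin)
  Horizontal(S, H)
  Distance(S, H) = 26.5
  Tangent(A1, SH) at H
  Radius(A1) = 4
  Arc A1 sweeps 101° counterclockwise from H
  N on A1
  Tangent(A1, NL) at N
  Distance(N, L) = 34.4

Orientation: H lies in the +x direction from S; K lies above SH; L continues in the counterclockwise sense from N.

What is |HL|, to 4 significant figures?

38.62

S is at the origin; S and H share the same y with |SH| = 26.5 and H on the +x side, so H = (26.50, 0.000). Since A1 is tangent to SH there, KH ⟂ SH, so K = H + (0, 4) = (26.50, 4.000). On A1, H sits at bearing -90° from K; a 101° counterclockwise sweep puts N at bearing 11°, so N = K + 4.0·(cos 11°, sin 11°) = (30.43, 4.763). Since A1 is tangent to NL there, KN ⟂ NL, so NL runs along (−sin 11°, cos 11°); with |NL| = 34.4, L = (23.86, 38.53). Then |HL| = |L − H| = 38.62.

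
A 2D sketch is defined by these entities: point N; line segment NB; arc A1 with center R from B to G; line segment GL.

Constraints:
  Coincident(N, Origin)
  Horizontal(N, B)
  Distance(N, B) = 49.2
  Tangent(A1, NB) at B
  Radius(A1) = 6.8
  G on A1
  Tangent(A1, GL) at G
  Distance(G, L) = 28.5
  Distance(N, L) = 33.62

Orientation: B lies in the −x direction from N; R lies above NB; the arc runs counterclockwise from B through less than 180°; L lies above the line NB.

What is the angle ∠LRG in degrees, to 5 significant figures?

76.580°

Checks: |RG| = 6.800 ✓; ∠(RG, GL) = 90.00° ✓; |GL| = 28.50 ✓; |NL| = 33.62 ✓.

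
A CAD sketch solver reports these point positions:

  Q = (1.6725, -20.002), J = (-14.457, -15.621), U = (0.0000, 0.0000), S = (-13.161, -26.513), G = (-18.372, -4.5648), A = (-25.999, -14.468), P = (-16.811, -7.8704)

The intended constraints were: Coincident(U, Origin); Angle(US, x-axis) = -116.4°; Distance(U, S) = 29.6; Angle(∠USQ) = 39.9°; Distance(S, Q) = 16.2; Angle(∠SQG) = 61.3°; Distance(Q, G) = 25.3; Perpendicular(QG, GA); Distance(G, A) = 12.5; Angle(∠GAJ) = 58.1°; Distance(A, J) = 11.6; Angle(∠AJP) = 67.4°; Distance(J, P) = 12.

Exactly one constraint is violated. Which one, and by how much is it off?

Distance(J, P) = 12 — off by 3.90.

U = (0.00, 0.00) ✓; US at -116.4° ✓; |US| = 29.60 ✓; ∠USQ = 39.90° ✓; |SQ| = 16.20 ✓; ∠SQG = 61.30° ✓; |QG| = 25.30 ✓; ∠(QG, GA) = 90.00° ✓; |GA| = 12.50 ✓; ∠GAJ = 58.10° ✓; |AJ| = 11.60 ✓; ∠AJP = 67.40° ✓; |JP| = 8.100 ✗.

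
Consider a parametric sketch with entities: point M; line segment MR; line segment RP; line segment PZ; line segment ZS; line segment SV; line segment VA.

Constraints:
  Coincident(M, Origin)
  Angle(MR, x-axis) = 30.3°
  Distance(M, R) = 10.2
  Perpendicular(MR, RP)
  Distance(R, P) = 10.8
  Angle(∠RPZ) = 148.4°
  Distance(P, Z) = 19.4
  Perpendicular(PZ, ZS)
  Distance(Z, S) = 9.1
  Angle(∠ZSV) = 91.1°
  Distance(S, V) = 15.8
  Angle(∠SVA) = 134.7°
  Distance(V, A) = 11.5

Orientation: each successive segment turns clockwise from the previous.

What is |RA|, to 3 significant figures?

6.25

M is at the origin; MR runs at 30.3° with length 10.2, so R = (8.81, 5.15). MR is perpendicular to RP, so RP runs at -59.7°; with |RP| = 10.8, P = (14.3, -4.18). ∠RPZ = 148.4° gives PZ at -91.3° from the x-axis; with |PZ| = 19.4, Z = (13.8, -23.6). The perpendicularity gives ZS at right angles to PZ, so ZS runs at 179°; with |ZS| = 9.1, S = (4.72, -23.4). ∠ZSV = 91.1° gives SV at 89.8° from the x-axis; with |SV| = 15.8, V = (4.77, -7.57). ∠SVA = 134.7° gives VA at 44.5° from the x-axis; with |VA| = 11.5, A = (13.0, 0.493). Then |RA| = |A − R| = 6.25.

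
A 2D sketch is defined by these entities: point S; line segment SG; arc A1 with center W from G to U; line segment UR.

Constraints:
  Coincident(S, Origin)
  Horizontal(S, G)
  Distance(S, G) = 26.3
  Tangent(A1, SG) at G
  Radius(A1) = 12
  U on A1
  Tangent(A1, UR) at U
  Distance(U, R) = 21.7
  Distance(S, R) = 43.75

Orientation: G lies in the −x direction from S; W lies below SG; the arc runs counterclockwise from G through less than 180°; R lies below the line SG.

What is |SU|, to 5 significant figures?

40.777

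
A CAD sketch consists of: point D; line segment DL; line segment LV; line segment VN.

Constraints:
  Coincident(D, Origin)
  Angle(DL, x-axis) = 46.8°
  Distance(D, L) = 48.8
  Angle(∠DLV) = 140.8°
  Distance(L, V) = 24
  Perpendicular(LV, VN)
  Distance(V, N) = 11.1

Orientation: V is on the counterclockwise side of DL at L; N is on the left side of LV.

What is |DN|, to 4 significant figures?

64.89

∠DLV = 140.8°, so LV runs at 46.8° + (180° − 140.8°) = 86.00° from the x-axis; with |LV| = 24.0, V = L + 24.0·(cos 86.00°, sin 86.00°) = (35.08, 59.52). LV is perpendicular to VN; with |VN| = 11.1 on the left of LV, N = V + 11.1·(-0.9976, 0.06976) = (24.01, 60.29). Then |DN| = |N − D| = 64.89.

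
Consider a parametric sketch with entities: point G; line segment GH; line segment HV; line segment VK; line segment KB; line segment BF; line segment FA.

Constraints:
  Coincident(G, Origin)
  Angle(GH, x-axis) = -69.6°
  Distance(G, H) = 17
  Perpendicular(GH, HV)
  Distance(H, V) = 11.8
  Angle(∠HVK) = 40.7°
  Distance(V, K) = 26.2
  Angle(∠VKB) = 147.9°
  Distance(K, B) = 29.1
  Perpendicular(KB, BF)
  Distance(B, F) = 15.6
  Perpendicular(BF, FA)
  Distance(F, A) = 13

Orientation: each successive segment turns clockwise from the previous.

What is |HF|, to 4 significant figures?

39.63

G is at the origin; GH runs at -69.6° with length 17.0, so H = (5.926, -15.93). GH ⟂ HV, so HV runs at -159.6°; with |HV| = 11.8, V = (-5.134, -20.05). ∠HVK = 40.7° gives VK at 61.10° from the x-axis; with |VK| = 26.2, K = (7.528, 2.890). ∠VKB = 147.9° gives KB at 29.00° from the x-axis; with |KB| = 29.1, B = (32.98, 17.00). KB ⟂ BF, so BF runs at -61.00°; with |BF| = 15.6, F = (40.54, 3.354). Then |HF| = |F − H| = 39.63.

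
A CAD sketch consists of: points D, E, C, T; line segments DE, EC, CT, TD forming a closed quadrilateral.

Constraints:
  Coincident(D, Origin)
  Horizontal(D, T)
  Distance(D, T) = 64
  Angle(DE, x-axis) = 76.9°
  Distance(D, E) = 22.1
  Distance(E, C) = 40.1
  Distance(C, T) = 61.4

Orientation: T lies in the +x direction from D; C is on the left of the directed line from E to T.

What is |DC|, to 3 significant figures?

60.5

D is at the origin; DT is horizontal with |DT| = 64.0 and T in +x, so T = (64.0, 0). DE runs at 76.9° with |DE| = 22.1, so E = (5.01, 21.5). C is determined by |EC| = 40.1 and |CT| = 61.4 together: it lies at the intersection of circle(E, 40.1) and circle(T, 61.4). With |ET| = 62.8, the foot of the radical line on ET is 14.2 from E and the perpendicular offset is √(40.1² − 14.2²) = 37.5. Taking the left-of-ET solution: C = (31.2, 51.9).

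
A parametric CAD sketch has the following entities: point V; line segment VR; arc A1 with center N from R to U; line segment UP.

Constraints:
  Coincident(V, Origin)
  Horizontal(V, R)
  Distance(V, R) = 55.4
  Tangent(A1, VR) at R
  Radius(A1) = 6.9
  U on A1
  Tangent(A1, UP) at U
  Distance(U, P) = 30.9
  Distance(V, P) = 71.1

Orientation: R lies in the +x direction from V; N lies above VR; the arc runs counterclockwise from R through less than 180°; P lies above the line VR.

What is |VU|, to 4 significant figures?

62.72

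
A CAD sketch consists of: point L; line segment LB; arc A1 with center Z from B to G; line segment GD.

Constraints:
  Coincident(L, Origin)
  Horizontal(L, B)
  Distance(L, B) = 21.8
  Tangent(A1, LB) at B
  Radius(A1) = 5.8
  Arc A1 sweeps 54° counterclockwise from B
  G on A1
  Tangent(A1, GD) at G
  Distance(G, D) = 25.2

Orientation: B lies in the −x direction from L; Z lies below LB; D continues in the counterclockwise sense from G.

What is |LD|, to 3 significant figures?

47.2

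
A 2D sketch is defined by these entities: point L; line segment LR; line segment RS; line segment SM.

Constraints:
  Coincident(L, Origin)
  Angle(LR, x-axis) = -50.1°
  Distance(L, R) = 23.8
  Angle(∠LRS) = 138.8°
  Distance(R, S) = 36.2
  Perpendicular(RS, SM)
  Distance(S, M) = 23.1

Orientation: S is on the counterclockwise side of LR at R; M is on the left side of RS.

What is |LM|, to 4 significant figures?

54.61

L is at the origin; LR runs at -50.1° with length 23.8, so R = 23.8·(cos -50.1°, sin -50.1°) = (15.27, -18.26). ∠LRS = 138.8°, so RS runs at -50.1° + (180° − 138.8°) = -8.900° from the x-axis; with |RS| = 36.2, S = R + 36.2·(cos -8.900°, sin -8.900°) = (51.03, -23.86). RS ⟂ SM; with |SM| = 23.1 on the left of RS, M = S + 23.1·(0.1547, 0.9880) = (54.60, -1.037). Then |LM| = |M − L| = 54.61.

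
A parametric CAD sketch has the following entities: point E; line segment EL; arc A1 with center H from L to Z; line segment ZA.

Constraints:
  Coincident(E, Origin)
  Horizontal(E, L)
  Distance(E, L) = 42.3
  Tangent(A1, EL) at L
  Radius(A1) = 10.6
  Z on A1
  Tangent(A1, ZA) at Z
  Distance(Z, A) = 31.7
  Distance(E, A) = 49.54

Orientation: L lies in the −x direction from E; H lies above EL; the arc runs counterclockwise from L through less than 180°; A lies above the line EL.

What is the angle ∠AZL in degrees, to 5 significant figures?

138.37°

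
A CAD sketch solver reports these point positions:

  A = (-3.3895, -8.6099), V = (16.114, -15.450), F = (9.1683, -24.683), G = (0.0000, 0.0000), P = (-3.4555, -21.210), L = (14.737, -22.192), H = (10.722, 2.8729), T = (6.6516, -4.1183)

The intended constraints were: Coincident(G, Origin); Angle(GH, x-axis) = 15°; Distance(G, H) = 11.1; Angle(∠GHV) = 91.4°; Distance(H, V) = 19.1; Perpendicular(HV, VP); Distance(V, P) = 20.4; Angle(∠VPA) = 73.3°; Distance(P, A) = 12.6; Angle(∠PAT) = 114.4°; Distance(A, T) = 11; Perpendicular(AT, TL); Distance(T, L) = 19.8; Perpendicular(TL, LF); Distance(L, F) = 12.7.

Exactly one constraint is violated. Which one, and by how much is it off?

Distance(L, F) = 12.7 — off by 6.60.

G = (0.00, 0.00) ✓; GH at 15.00° ✓; |GH| = 11.10 ✓; ∠GHV = 91.40° ✓; |HV| = 19.10 ✓; ∠(HV, VP) = 90.00° ✓; |VP| = 20.40 ✓; ∠VPA = 73.30° ✓; |PA| = 12.60 ✓; ∠PAT = 114.4° ✓; |AT| = 11.00 ✓; ∠(AT, TL) = 90.00° ✓; |TL| = 19.80 ✓; ∠(TL, LF) = 90.00° ✓; |LF| = 6.100 ✗.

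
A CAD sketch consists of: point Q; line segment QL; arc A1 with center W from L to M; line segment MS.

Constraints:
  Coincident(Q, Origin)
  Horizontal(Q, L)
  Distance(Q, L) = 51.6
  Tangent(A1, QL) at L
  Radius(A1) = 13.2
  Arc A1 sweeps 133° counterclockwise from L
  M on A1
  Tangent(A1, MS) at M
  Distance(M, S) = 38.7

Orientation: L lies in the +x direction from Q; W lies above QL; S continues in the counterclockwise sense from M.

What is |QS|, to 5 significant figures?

61.368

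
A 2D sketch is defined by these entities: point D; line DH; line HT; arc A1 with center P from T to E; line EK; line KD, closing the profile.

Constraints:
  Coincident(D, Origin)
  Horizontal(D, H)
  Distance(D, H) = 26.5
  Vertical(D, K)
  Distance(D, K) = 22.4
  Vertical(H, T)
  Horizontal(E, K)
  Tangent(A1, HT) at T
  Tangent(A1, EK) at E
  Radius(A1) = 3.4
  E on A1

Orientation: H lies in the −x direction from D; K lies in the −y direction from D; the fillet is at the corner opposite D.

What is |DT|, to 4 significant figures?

32.61

D is at the origin; DH is horizontal with |DH| = 26.5 and H on the −x side, so H = (-26.50, 0.000). DK is vertical with |DK| = 22.4 and K on the −y side, so K = (0.000, -22.40). The virtual corner opposite D is at (-26.50, -22.40). Since A1 is tangent to HT there, PT ⟂ HT and since A1 is tangent to EK there, PE ⟂ EK, with radius 3.4, so the center P sits 3.4 in from both sides at P = (-23.10, -19.00). That places the tangent points at T = (-26.50, -19.00) on HT and E = (-23.10, -22.40) on EK. Then |DT| = |T − D| = 32.61.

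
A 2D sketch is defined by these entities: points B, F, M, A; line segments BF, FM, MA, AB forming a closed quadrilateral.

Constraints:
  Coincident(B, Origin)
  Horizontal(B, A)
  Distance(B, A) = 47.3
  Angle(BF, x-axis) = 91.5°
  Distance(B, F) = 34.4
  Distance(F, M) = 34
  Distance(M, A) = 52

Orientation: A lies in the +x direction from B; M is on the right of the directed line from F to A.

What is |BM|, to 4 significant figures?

4.735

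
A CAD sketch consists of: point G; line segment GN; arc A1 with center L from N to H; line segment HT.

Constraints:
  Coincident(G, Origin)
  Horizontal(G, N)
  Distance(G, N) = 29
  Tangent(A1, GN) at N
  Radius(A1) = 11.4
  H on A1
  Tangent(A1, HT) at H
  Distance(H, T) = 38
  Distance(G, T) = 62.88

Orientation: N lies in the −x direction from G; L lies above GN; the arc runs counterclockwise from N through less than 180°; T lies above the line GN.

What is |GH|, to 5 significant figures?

25.653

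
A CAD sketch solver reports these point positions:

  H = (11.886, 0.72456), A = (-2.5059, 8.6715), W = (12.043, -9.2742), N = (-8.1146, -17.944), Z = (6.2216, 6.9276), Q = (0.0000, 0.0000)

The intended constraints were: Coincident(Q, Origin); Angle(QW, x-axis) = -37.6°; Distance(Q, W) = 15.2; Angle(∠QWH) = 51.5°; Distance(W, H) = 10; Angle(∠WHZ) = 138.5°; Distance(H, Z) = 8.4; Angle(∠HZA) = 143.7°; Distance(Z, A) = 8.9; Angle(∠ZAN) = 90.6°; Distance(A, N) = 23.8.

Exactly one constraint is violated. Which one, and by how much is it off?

Distance(A, N) = 23.8 — off by 3.40.

Q = (0.00, 0.00) ✓; QW at -37.60° ✓; |QW| = 15.20 ✓; ∠QWH = 51.50° ✓; |WH| = 10.00 ✓; ∠WHZ = 138.5° ✓; |HZ| = 8.400 ✓; ∠HZA = 143.7° ✓; |ZA| = 8.900 ✓; ∠ZAN = 90.60° ✓; |AN| = 27.20 ✗.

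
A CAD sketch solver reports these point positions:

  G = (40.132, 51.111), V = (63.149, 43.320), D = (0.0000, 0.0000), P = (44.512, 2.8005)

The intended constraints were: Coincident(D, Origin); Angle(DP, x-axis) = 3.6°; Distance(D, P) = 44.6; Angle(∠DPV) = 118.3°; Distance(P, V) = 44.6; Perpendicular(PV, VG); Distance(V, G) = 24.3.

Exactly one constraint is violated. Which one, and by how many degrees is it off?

Perpendicular(PV, VG) — off by 6.00°.

D = (0.00, 0.00) ✓; DP at 3.600° ✓; |DP| = 44.60 ✓; ∠DPV = 118.3° ✓; |PV| = 44.60 ✓; ∠(PV, VG) = 96.00° ✗; |VG| = 24.30 ✓.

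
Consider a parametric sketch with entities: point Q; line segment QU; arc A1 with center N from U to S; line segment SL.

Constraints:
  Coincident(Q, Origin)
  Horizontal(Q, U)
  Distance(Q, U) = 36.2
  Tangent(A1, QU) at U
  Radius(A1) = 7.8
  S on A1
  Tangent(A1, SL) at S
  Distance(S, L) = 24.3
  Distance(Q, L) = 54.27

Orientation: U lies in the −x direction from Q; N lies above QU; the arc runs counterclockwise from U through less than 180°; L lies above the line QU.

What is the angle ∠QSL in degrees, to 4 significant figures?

147.2°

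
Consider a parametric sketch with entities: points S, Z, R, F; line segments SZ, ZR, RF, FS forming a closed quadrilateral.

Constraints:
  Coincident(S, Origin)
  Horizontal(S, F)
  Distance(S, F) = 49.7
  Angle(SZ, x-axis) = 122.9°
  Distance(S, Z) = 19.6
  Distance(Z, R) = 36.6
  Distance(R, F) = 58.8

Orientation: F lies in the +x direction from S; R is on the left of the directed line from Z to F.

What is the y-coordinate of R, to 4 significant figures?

45.17

Checks: |ZR| = 36.60 ✓; |RF| = 58.80 ✓.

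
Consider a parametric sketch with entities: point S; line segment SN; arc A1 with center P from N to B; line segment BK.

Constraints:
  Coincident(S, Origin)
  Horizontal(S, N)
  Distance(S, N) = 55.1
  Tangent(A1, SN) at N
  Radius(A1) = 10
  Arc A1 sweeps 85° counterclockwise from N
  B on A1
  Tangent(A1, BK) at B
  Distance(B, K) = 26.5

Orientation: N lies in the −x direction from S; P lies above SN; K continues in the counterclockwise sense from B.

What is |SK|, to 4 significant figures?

55.65

On A1, N sits at bearing -90° from P; an 85° counterclockwise sweep puts B at bearing -5°, so B = P + 10.0·(cos -5°, sin -5°) = (-45.14, 9.128). A1 meets BK tangentially, so PB is at right angles to BK, so BK runs along (−sin -5°, cos -5°); with |BK| = 26.5, K = (-42.83, 35.53). Then |SK| = |K − S| = 55.65.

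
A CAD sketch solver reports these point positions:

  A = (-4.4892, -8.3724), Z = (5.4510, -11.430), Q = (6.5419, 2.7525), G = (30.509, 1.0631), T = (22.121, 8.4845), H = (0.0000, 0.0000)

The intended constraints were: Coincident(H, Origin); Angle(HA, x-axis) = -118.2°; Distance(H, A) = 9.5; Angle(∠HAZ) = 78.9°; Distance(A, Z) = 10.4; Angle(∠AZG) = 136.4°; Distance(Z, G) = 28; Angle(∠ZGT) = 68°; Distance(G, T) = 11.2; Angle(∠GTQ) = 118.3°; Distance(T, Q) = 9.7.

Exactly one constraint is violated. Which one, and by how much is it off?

Distance(T, Q) = 9.7 — off by 6.90.

H = (0.00, 0.00) ✓; HA at -118.2° ✓; |HA| = 9.500 ✓; ∠HAZ = 78.90° ✓; |AZ| = 10.40 ✓; ∠AZG = 136.4° ✓; |ZG| = 28.00 ✓; ∠ZGT = 68.00° ✓; |GT| = 11.20 ✓; ∠GTQ = 118.3° ✓; |TQ| = 16.60 ✗.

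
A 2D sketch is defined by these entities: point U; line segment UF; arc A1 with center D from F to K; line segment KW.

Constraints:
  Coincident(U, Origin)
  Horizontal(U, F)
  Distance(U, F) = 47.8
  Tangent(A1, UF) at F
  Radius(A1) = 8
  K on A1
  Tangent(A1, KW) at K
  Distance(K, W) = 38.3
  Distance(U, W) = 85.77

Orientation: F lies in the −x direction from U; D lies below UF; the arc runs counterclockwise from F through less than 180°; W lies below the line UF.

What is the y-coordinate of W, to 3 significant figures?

-29.3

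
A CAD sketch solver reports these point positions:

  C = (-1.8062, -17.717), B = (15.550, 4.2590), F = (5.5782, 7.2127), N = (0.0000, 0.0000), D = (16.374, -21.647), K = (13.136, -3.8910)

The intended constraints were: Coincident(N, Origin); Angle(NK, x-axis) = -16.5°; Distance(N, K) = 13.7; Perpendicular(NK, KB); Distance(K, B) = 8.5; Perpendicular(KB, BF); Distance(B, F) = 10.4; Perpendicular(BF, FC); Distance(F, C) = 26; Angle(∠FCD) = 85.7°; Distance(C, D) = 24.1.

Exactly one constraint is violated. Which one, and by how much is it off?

Distance(C, D) = 24.1 — off by 5.50.

N = (0.00, 0.00) ✓; NK at -16.50° ✓; |NK| = 13.70 ✓; ∠(NK, KB) = 90.00° ✓; |KB| = 8.500 ✓; ∠(KB, BF) = 90.00° ✓; |BF| = 10.40 ✓; ∠(BF, FC) = 90.00° ✓; |FC| = 26.00 ✓; ∠FCD = 85.70° ✓; |CD| = 18.60 ✗.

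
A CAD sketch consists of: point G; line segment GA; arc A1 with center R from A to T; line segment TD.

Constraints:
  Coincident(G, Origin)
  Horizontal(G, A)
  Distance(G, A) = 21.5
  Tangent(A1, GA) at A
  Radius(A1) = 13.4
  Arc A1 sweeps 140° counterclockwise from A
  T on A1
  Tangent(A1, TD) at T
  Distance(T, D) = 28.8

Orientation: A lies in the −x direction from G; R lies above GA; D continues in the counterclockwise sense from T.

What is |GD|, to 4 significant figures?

54.78

G is at the origin; GA is horizontal with |GA| = 21.5 and A on the −x side, so A = (-21.50, 0.000). The tangent condition forces RA to be normal to GA, so R = A + (0, 13.4) = (-21.50, 13.40). On A1, A sits at bearing -90° from R; a 140° counterclockwise sweep puts T at bearing 50°, so T = R + 13.4·(cos 50°, sin 50°) = (-12.89, 23.66). A1 meets TD tangentially, so RT is at right angles to TD, so TD runs along (−sin 50°, cos 50°); with |TD| = 28.8, D = (-34.95, 42.18). Then |GD| = |D − G| = 54.78.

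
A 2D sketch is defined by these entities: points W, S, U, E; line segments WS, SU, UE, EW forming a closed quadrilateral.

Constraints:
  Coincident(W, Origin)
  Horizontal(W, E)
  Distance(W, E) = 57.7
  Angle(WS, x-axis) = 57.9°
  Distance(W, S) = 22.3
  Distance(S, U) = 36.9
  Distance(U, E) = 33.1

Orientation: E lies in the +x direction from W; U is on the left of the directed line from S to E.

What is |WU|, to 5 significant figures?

56.110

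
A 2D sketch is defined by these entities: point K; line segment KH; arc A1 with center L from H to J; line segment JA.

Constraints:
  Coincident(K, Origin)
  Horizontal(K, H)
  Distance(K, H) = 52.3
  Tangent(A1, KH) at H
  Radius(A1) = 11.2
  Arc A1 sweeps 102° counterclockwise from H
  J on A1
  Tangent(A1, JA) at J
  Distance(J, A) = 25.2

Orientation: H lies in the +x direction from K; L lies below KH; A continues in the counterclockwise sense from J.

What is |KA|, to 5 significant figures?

60.230

On A1, H sits at bearing 90° from L; a 102° counterclockwise sweep puts J at bearing 192°, so J = L + 11.2·(cos 192°, sin 192°) = (41.345, -13.529). Since A1 is tangent to JA there, LJ ⟂ JA, so JA runs along (−sin 192°, cos 192°); with |JA| = 25.2, A = (46.584, -38.178). Then |KA| = |A − K| = 60.230.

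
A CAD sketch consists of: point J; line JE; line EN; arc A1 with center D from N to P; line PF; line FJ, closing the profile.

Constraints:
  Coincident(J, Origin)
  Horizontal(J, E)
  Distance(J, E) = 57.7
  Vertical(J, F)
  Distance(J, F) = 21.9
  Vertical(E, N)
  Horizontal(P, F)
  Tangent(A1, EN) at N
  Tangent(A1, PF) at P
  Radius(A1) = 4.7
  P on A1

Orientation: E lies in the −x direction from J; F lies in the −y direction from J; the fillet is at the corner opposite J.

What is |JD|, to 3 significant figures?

55.7

J is at the origin; JE is horizontal with |JE| = 57.7 and E on the −x side, so E = (-57.7, 0.00). JF is vertical with |JF| = 21.9 and F on the −y side, so F = (0.00, -21.9). The virtual corner opposite J is at (-57.7, -21.9). Since A1 is tangent to EN there, DN ⟂ EN and tangency of A1 to PF means the radius DP is perpendicular to PF, with radius 4.7, so the center D sits 4.7 in from both sides at D = (-53.0, -17.2). Then |JD| = |D − J| = 55.7.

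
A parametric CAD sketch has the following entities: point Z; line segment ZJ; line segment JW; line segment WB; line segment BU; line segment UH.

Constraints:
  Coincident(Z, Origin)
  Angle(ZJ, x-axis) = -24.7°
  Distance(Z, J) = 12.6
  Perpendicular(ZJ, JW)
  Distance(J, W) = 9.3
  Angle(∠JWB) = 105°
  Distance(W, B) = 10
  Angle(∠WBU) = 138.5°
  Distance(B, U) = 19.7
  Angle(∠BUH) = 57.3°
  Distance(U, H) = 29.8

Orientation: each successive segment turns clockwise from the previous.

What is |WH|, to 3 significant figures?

21.5

Z is at the origin; ZJ runs at -24.7° with length 12.6, so J = (11.4, -5.27). ZJ is perpendicular to JW, so JW runs at -115°; with |JW| = 9.3, W = (7.56, -13.7). ∠JWB = 105.0° gives WB at 170° from the x-axis; with |WB| = 10.0, B = (-2.30, -12.0). ∠WBU = 138.5° gives BU at 129° from the x-axis; with |BU| = 19.7, U = (-14.6, 3.32). ∠BUH = 57.3° gives UH at 6.10° from the x-axis; with |UH| = 29.8, H = (15.0, 6.49). Then |WH| = |H − W| = 21.5.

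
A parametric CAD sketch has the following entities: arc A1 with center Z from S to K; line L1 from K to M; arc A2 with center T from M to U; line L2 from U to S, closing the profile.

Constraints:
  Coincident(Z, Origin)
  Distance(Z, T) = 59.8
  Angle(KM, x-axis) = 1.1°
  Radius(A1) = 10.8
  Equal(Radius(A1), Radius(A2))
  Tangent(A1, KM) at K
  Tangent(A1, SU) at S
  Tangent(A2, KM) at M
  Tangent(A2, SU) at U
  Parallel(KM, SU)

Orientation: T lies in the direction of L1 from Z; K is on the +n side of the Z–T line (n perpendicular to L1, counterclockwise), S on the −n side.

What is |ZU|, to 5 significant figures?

60.767

Tangency of A1 to both parallel lines with radius 10.8 puts K and S at Z ± 10.8·n: K = (-0.20733, 10.798), S = (0.20733, -10.798). Equal radii place M and U the same way about T: M = T + 10.8·n = (59.582, 11.946), U = T − 10.8·n = (59.996, -9.6500). Then |ZU| = |U − Z| = 60.767.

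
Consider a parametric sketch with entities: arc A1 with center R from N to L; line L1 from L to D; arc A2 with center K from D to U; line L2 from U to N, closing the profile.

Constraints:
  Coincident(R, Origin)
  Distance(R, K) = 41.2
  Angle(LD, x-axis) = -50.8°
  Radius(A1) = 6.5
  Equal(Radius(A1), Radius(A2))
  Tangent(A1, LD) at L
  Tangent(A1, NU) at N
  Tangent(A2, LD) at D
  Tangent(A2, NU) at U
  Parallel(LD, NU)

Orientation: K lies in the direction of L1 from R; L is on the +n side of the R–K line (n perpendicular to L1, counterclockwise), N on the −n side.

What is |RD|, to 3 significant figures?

41.7

The slot axis is L1's direction at -50.8°, so u = (cos -50.8°, sin -50.8°) = (0.632, -0.775) and n = (−sin -50.8°, cos -50.8°) = (0.775, 0.632). R is at the origin and K lies 41.2 along u from R, so K = 41.2·u = (26.0, -31.9). Tangency of A1 to both parallel lines with radius 6.5 puts L and N at R ± 6.5·n: L = (5.04, 4.11), N = (-5.04, -4.11). Equal radii place D and U the same way about K: D = K + 6.5·n = (31.1, -27.8), U = K − 6.5·n = (21.0, -36.0). Then |RD| = |D − R| = 41.7.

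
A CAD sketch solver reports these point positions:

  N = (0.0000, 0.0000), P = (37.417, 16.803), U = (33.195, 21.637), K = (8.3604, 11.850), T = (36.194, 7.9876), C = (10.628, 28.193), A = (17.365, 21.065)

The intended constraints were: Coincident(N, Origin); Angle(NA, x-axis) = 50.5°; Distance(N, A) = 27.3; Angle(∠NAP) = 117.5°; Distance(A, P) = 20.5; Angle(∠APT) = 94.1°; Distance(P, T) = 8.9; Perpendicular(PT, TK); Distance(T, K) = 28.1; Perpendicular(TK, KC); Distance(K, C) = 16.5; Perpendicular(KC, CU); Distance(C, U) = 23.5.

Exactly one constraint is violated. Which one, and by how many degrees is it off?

Perpendicular(KC, CU) — off by 8.30°.

N = (0.00, 0.00) ✓; NA at 50.50° ✓; |NA| = 27.30 ✓; ∠NAP = 117.5° ✓; |AP| = 20.50 ✓; ∠APT = 94.10° ✓; |PT| = 8.900 ✓; ∠(PT, TK) = 90.00° ✓; |TK| = 28.10 ✓; ∠(TK, KC) = 90.00° ✓; |KC| = 16.50 ✓; ∠(KC, CU) = 98.30° ✗; |CU| = 23.50 ✓.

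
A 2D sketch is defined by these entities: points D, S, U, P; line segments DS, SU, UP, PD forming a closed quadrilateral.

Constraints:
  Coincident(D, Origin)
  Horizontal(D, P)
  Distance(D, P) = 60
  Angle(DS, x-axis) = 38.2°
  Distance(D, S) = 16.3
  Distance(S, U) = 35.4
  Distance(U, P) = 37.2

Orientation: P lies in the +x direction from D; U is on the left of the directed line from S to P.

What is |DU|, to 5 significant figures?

51.700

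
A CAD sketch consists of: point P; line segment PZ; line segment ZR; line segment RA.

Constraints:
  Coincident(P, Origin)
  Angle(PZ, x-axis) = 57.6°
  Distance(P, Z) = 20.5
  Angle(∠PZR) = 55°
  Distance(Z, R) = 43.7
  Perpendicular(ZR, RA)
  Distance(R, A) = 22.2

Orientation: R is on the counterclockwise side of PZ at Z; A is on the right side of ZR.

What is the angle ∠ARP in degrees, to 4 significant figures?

117.7°

∠PZR = 55.0°, so ZR runs at 57.6° + (180° − 55.0°) = 182.6° from the x-axis; with |ZR| = 43.7, R = Z + 43.7·(cos 182.6°, sin 182.6°) = (-32.67, 15.33). ZR ⟂ RA; with |RA| = 22.2 on the right of ZR, A = R + 22.2·(-0.04536, 0.9990) = (-33.68, 37.50). Then cos ∠ARP = RA·RP / (|RA||RP|), giving 117.7°.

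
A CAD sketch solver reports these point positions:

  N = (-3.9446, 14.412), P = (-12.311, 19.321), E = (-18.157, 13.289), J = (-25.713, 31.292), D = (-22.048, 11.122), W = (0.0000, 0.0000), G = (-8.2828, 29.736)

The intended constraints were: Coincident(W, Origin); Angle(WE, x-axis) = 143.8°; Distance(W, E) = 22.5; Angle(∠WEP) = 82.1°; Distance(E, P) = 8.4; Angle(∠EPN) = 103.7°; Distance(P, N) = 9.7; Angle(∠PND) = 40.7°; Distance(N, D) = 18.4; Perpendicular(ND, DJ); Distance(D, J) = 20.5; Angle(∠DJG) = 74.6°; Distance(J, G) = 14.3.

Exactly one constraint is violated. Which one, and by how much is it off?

Distance(J, G) = 14.3 — off by 3.20.

W = (0.00, 0.00) ✓; WE at 143.8° ✓; |WE| = 22.50 ✓; ∠WEP = 82.10° ✓; |EP| = 8.400 ✓; ∠EPN = 103.7° ✓; |PN| = 9.700 ✓; ∠PND = 40.70° ✓; |ND| = 18.40 ✓; ∠(ND, DJ) = 90.00° ✓; |DJ| = 20.50 ✓; ∠DJG = 74.60° ✓; |JG| = 17.50 ✗.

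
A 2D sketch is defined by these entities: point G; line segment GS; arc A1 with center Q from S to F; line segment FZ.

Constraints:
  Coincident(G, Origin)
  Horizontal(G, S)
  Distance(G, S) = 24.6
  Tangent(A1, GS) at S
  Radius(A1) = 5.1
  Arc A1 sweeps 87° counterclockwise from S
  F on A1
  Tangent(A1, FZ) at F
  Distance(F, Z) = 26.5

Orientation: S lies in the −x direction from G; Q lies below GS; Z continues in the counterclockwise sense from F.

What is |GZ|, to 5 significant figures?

44.107

G is at the origin; G and S share the same y with |GS| = 24.6 and S on the −x side, so S = (-24.600, 0.0000). The tangent condition forces QS to be normal to GS, so Q = S + (0, -5.1) = (-24.600, -5.1000). On A1, S sits at bearing 90° from Q; an 87° counterclockwise sweep puts F at bearing 177°, so F = Q + 5.1·(cos 177°, sin 177°) = (-29.693, -4.8331). Tangency of A1 to FZ means the radius QF is perpendicular to FZ, so FZ runs along (−sin 177°, cos 177°); with |FZ| = 26.5, Z = (-31.080, -31.297). Then |GZ| = |Z − G| = 44.107.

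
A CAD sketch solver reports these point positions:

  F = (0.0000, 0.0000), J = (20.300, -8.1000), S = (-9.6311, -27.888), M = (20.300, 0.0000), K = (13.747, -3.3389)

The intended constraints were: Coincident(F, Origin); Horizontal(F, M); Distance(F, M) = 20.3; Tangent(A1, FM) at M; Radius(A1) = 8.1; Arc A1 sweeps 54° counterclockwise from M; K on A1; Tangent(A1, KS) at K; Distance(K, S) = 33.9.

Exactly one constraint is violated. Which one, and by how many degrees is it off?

Tangent(A1, KS) at K — off by 7.60°.

F = (0.00, 0.00) ✓; F.y = 0.00, M.y = 0.00 ✓; |FM| = 20.30 ✓; ∠(JM, MF) = 90.00° ✓; |JM| = 8.100 ✓; bearing(J→K) − bearing(J→M) = 54.00° ✓; |JK| = 8.100 ✓; ∠(JK, KS) = 97.60° ✗; |KS| = 33.90 ✓.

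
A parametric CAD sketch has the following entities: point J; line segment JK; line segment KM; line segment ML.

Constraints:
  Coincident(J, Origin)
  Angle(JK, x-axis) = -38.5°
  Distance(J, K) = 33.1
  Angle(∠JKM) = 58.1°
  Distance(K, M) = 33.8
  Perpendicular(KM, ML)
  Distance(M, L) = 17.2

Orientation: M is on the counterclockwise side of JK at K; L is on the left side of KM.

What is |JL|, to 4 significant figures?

19.62

∠JKM = 58.1°, so KM runs at -38.5° + (180° − 58.1°) = 83.40° from the x-axis; with |KM| = 33.8, M = K + 33.8·(cos 83.40°, sin 83.40°) = (29.79, 12.97). The perpendicularity gives ML at right angles to KM; with |ML| = 17.2 on the left of KM, L = M + 17.2·(-0.9934, 0.1149) = (12.70, 14.95). Then |JL| = |L − J| = 19.62.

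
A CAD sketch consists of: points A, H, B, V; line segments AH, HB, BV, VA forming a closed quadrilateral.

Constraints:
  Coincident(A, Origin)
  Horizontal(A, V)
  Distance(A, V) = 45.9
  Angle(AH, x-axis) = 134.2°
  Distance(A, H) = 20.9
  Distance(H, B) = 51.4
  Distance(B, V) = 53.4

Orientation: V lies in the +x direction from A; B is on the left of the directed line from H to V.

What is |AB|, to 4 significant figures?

54.43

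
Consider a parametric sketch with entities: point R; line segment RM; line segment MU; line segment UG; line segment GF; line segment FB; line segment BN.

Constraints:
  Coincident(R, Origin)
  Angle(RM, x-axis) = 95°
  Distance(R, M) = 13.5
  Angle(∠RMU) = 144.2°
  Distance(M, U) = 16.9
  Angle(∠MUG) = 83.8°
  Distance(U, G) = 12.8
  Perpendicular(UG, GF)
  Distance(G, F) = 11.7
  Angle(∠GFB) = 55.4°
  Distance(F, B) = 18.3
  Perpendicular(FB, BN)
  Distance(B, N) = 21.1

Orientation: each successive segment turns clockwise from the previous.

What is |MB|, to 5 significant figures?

16.023

R is at the origin; RM runs at 95.0° with length 13.5, so M = (-1.1766, 13.449). ∠RMU = 144.2° gives MU at 59.200° from the x-axis; with |MU| = 16.9, U = (7.4769, 27.965). ∠MUG = 83.8° gives UG at -37.000° from the x-axis; with |UG| = 12.8, G = (17.699, 20.262). UG ⟂ GF, so GF runs at -127.00°; with |GF| = 11.7, F = (10.658, 10.918). ∠GFB = 55.4° gives FB at 108.40° from the x-axis; with |FB| = 18.3, B = (4.8818, 28.282). Then |MB| = |B − M| = 16.023.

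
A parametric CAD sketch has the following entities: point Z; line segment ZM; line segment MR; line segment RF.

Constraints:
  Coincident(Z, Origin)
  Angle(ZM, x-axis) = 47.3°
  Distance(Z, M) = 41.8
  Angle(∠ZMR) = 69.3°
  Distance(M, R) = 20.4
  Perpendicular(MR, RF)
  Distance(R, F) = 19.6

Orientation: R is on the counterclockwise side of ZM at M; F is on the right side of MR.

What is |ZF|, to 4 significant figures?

58.97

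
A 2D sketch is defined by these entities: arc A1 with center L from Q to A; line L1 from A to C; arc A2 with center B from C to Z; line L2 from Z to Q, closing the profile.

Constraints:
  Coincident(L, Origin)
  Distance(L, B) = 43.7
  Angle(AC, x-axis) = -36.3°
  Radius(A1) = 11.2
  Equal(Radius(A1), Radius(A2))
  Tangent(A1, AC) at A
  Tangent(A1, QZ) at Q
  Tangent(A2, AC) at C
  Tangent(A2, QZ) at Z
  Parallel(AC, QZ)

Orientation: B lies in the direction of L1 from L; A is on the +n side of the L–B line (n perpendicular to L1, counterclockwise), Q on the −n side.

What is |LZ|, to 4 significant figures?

45.11

The slot axis is L1's direction at -36.3°, so u = (cos -36.3°, sin -36.3°) = (0.8059, -0.5920) and n = (−sin -36.3°, cos -36.3°) = (0.5920, 0.8059). L is at the origin and B lies 43.7 along u from L, so B = 43.7·u = (35.22, -25.87). Tangency of A1 to both parallel lines with radius 11.2 puts A and Q at L ± 11.2·n: A = (6.631, 9.026), Q = (-6.631, -9.026). Equal radii place C and Z the same way about B: C = B + 11.2·n = (41.85, -16.84), Z = B − 11.2·n = (28.59, -34.90). Then |LZ| = |Z − L| = 45.11.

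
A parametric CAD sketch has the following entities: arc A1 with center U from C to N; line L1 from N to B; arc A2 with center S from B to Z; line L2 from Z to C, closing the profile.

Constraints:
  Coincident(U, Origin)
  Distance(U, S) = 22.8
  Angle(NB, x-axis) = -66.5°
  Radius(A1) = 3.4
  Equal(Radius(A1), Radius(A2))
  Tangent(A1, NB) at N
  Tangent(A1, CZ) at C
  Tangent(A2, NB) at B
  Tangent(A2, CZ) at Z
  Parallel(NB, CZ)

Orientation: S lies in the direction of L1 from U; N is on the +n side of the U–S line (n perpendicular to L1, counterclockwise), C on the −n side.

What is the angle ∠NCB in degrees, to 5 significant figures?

73.393°

The slot axis is L1's direction at -66.5°, so u = (cos -66.5°, sin -66.5°) = (0.39875, -0.91706) and n = (−sin -66.5°, cos -66.5°) = (0.91706, 0.39875). U is at the origin and S lies 22.8 along u from U, so S = 22.8·u = (9.0915, -20.909). Tangency of A1 to both parallel lines with radius 3.4 puts N and C at U ± 3.4·n: N = (3.1180, 1.3557), C = (-3.1180, -1.3557). Equal radii place B and Z the same way about S: B = S + 3.4·n = (12.209, -19.553), Z = S − 3.4·n = (5.9735, -22.265). Then cos ∠NCB = CN·CB / (|CN||CB|), giving 73.393°.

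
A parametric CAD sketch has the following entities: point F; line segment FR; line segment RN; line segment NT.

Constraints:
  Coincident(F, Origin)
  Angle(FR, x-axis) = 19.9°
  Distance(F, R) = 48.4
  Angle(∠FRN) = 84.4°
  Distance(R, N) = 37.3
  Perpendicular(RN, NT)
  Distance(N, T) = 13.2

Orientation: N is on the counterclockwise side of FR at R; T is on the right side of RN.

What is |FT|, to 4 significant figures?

69.48

∠FRN = 84.4°, so RN runs at 19.9° + (180° − 84.4°) = 115.5° from the x-axis; with |RN| = 37.3, N = R + 37.3·(cos 115.5°, sin 115.5°) = (29.45, 50.14). RN ⟂ NT; with |NT| = 13.2 on the right of RN, T = N + 13.2·(0.9026, 0.4305) = (41.37, 55.82). Then |FT| = |T − F| = 69.48.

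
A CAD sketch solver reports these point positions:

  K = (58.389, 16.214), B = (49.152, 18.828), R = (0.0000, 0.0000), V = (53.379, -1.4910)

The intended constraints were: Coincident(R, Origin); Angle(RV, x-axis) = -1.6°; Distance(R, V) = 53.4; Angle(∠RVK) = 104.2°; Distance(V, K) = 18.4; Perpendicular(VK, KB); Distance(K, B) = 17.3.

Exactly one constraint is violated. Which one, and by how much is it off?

Distance(K, B) = 17.3 — off by 7.70.

R = (0.00, 0.00) ✓; RV at -1.600° ✓; |RV| = 53.40 ✓; ∠RVK = 104.2° ✓; |VK| = 18.40 ✓; ∠(VK, KB) = 90.00° ✓; |KB| = 9.600 ✗.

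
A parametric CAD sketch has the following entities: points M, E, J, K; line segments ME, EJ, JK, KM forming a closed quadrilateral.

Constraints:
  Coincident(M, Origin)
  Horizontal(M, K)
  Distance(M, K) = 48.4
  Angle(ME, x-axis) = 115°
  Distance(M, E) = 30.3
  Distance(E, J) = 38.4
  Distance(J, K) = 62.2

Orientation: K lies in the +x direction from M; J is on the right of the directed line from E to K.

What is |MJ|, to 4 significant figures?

16.86

Checks: |EJ| = 38.40 ✓; |JK| = 62.20 ✓.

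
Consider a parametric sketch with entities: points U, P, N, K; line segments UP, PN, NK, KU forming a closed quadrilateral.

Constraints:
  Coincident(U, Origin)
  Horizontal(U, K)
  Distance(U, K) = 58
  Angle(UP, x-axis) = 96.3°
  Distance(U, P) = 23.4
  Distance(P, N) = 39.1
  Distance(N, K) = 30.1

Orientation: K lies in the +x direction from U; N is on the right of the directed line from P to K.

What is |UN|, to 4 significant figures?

27.95

U is at the origin; UK is horizontal with |UK| = 58.0 and K in +x, so K = (58.0, 0). UP runs at 96.3° with |UP| = 23.4, so P = (-2.568, 23.26). N is determined by |PN| = 39.1 and |NK| = 30.1 together: it lies at the intersection of circle(P, 39.1) and circle(K, 30.1). With |PK| = 64.88, the foot of the radical line on PK is 37.24 from P and the perpendicular offset is √(39.1² − 37.24²) = 11.92. Taking the right-of-PK solution: N = (27.92, -1.216).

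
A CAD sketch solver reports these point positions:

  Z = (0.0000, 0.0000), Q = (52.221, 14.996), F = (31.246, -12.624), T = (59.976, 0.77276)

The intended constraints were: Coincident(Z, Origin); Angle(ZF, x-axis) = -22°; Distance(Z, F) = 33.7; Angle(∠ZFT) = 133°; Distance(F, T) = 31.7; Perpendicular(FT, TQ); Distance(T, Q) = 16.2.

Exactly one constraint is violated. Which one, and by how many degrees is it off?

Perpendicular(FT, TQ) — off by 3.60°.

Z = (0.00, 0.00) ✓; ZF at -22.00° ✓; |ZF| = 33.70 ✓; ∠ZFT = 133.0° ✓; |FT| = 31.70 ✓; ∠(FT, TQ) = 93.60° ✗; |TQ| = 16.20 ✓.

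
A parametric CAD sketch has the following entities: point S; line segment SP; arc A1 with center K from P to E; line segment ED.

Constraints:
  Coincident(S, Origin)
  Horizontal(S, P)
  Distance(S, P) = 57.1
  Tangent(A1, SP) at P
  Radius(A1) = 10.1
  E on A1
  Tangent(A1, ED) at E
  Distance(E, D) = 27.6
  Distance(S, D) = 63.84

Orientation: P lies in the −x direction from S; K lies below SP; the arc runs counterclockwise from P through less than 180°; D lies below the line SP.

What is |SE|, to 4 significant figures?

67.42

Checks: |SP| = 57.10 ✓; |KE| = 10.10 ✓; ∠(KE, ED) = 90.00° ✓; |ED| = 27.60 ✓; |SD| = 63.84 ✓.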